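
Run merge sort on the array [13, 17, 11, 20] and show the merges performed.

Divide and conquer:
  Merge [13] + [17] -> [13, 17]
  Merge [11] + [20] -> [11, 20]
  Merge [13, 17] + [11, 20] -> [11, 13, 17, 20]


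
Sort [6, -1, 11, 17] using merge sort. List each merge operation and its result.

Divide and conquer:
  Merge [6] + [-1] -> [-1, 6]
  Merge [11] + [17] -> [11, 17]
  Merge [-1, 6] + [11, 17] -> [-1, 6, 11, 17]


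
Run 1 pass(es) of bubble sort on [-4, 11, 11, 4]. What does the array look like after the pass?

After pass 1: [-4, 11, 4, 11] (1 swaps)
Total swaps: 1


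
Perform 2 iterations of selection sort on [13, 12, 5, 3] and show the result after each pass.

Pass 1: Select minimum 3 at index 3, swap -> [3, 12, 5, 13]
Pass 2: Select minimum 5 at index 2, swap -> [3, 5, 12, 13]


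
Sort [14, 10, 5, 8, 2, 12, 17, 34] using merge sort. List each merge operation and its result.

Divide and conquer:
  Merge [14] + [10] -> [10, 14]
  Merge [5] + [8] -> [5, 8]
  Merge [10, 14] + [5, 8] -> [5, 8, 10, 14]
  Merge [2] + [12] -> [2, 12]
  Merge [17] + [34] -> [17, 34]
  Merge [2, 12] + [17, 34] -> [2, 12, 17, 34]
  Merge [5, 8, 10, 14] + [2, 12, 17, 34] -> [2, 5, 8, 10, 12, 14, 17, 34]


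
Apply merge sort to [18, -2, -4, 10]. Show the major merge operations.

Divide and conquer:
  Merge [18] + [-2] -> [-2, 18]
  Merge [-4] + [10] -> [-4, 10]
  Merge [-2, 18] + [-4, 10] -> [-4, -2, 10, 18]


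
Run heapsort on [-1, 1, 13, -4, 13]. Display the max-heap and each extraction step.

Build heap: [13, 1, 13, -4, -1]
Extract 13: [13, 1, -1, -4, 13]
Extract 13: [1, -4, -1, 13, 13]
Extract 1: [-1, -4, 1, 13, 13]
Extract -1: [-4, -1, 1, 13, 13]


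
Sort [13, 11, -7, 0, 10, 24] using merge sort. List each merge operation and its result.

Divide and conquer:
  Merge [11] + [-7] -> [-7, 11]
  Merge [13] + [-7, 11] -> [-7, 11, 13]
  Merge [10] + [24] -> [10, 24]
  Merge [0] + [10, 24] -> [0, 10, 24]
  Merge [-7, 11, 13] + [0, 10, 24] -> [-7, 0, 10, 11, 13, 24]


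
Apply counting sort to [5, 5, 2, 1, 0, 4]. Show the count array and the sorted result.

Count array: [1, 1, 1, 0, 1, 2]
(count[i] = number of elements equal to i)
Cumulative count: [1, 2, 3, 3, 4, 6]
Sorted: [0, 1, 2, 4, 5, 5]


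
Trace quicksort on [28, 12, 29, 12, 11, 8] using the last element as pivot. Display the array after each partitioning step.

Partition 1: pivot=8 at index 0 -> [8, 12, 29, 12, 11, 28]
Partition 2: pivot=28 at index 4 -> [8, 12, 12, 11, 28, 29]
Partition 3: pivot=11 at index 1 -> [8, 11, 12, 12, 28, 29]
Partition 4: pivot=12 at index 3 -> [8, 11, 12, 12, 28, 29]


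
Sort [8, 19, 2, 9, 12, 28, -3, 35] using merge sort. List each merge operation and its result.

Divide and conquer:
  Merge [8] + [19] -> [8, 19]
  Merge [2] + [9] -> [2, 9]
  Merge [8, 19] + [2, 9] -> [2, 8, 9, 19]
  Merge [12] + [28] -> [12, 28]
  Merge [-3] + [35] -> [-3, 35]
  Merge [12, 28] + [-3, 35] -> [-3, 12, 28, 35]
  Merge [2, 8, 9, 19] + [-3, 12, 28, 35] -> [-3, 2, 8, 9, 12, 19, 28, 35]


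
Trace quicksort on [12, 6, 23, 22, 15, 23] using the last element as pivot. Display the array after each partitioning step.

Partition 1: pivot=23 at index 5 -> [12, 6, 23, 22, 15, 23]
Partition 2: pivot=15 at index 2 -> [12, 6, 15, 22, 23, 23]
Partition 3: pivot=6 at index 0 -> [6, 12, 15, 22, 23, 23]
Partition 4: pivot=23 at index 4 -> [6, 12, 15, 22, 23, 23]


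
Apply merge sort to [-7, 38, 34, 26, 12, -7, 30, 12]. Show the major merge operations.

Divide and conquer:
  Merge [-7] + [38] -> [-7, 38]
  Merge [34] + [26] -> [26, 34]
  Merge [-7, 38] + [26, 34] -> [-7, 26, 34, 38]
  Merge [12] + [-7] -> [-7, 12]
  Merge [30] + [12] -> [12, 30]
  Merge [-7, 12] + [12, 30] -> [-7, 12, 12, 30]
  Merge [-7, 26, 34, 38] + [-7, 12, 12, 30] -> [-7, -7, 12, 12, 26, 30, 34, 38]


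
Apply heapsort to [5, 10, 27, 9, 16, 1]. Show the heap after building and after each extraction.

Build heap: [27, 16, 5, 9, 10, 1]
Extract 27: [16, 10, 5, 9, 1, 27]
Extract 16: [10, 9, 5, 1, 16, 27]
Extract 10: [9, 1, 5, 10, 16, 27]
Extract 9: [5, 1, 9, 10, 16, 27]
Extract 5: [1, 5, 9, 10, 16, 27]


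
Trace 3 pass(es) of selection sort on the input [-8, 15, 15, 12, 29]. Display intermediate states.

Pass 1: Select minimum -8 at index 0, swap -> [-8, 15, 15, 12, 29]
Pass 2: Select minimum 12 at index 3, swap -> [-8, 12, 15, 15, 29]
Pass 3: Select minimum 15 at index 2, swap -> [-8, 12, 15, 15, 29]


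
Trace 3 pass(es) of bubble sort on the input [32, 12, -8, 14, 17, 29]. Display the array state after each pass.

After pass 1: [12, -8, 14, 17, 29, 32] (5 swaps)
After pass 2: [-8, 12, 14, 17, 29, 32] (1 swaps)
After pass 3: [-8, 12, 14, 17, 29, 32] (0 swaps)
Total swaps: 6


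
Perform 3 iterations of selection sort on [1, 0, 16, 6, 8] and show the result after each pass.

Pass 1: Select minimum 0 at index 1, swap -> [0, 1, 16, 6, 8]
Pass 2: Select minimum 1 at index 1, swap -> [0, 1, 16, 6, 8]
Pass 3: Select minimum 6 at index 3, swap -> [0, 1, 6, 16, 8]


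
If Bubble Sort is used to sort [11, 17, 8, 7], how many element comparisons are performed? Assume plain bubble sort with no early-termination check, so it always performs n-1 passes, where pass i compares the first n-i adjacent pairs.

Pass 1: compare adjacent pairs (0,1)..(2,3) = 3 comparison(s), 2 swap(s) -> [11, 8, 7, 17]
Pass 2: compare adjacent pairs (0,1)..(1,2) = 2 comparison(s), 2 swap(s) -> [8, 7, 11, 17]
Pass 3: compare adjacent pairs (0,1)..(0,1) = 1 comparison(s), 1 swap(s) -> [7, 8, 11, 17]
Total comparisons: 3 + 2 + 1 = 6


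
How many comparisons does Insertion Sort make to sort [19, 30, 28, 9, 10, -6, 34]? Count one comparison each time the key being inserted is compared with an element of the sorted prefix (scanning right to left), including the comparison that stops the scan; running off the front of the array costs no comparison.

Insert 30: 19 <= 30 (stop) = 1 comparison(s) -> [19, 30, 28, 9, 10, -6, 34]
Insert 28: 30 > 28 (shift), 19 <= 28 (stop) = 2 comparison(s) -> [19, 28, 30, 9, 10, -6, 34]
Insert 9: 30 > 9 (shift), 28 > 9 (shift), 19 > 9 (shift), reached front = 3 comparison(s) -> [9, 19, 28, 30, 10, -6, 34]
Insert 10: 30 > 10 (shift), 28 > 10 (shift), 19 > 10 (shift), 9 <= 10 (stop) = 4 comparison(s) -> [9, 10, 19, 28, 30, -6, 34]
Insert -6: 30 > -6 (shift), 28 > -6 (shift), 19 > -6 (shift), 10 > -6 (shift), 9 > -6 (shift), reached front = 5 comparison(s) -> [-6, 9, 10, 19, 28, 30, 34]
Insert 34: 30 <= 34 (stop) = 1 comparison(s) -> [-6, 9, 10, 19, 28, 30, 34]
Total comparisons: 1 + 2 + 3 + 4 + 5 + 1 = 16


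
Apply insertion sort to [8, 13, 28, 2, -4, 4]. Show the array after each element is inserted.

First element 8 is already 'sorted'
Insert 13: shifted 0 elements -> [8, 13, 28, 2, -4, 4]
Insert 28: shifted 0 elements -> [8, 13, 28, 2, -4, 4]
Insert 2: shifted 3 elements -> [2, 8, 13, 28, -4, 4]
Insert -4: shifted 4 elements -> [-4, 2, 8, 13, 28, 4]
Insert 4: shifted 3 elements -> [-4, 2, 4, 8, 13, 28]


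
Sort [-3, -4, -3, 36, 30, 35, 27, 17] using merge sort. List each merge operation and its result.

Divide and conquer:
  Merge [-3] + [-4] -> [-4, -3]
  Merge [-3] + [36] -> [-3, 36]
  Merge [-4, -3] + [-3, 36] -> [-4, -3, -3, 36]
  Merge [30] + [35] -> [30, 35]
  Merge [27] + [17] -> [17, 27]
  Merge [30, 35] + [17, 27] -> [17, 27, 30, 35]
  Merge [-4, -3, -3, 36] + [17, 27, 30, 35] -> [-4, -3, -3, 17, 27, 30, 35, 36]


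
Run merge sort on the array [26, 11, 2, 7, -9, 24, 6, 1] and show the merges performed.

Divide and conquer:
  Merge [26] + [11] -> [11, 26]
  Merge [2] + [7] -> [2, 7]
  Merge [11, 26] + [2, 7] -> [2, 7, 11, 26]
  Merge [-9] + [24] -> [-9, 24]
  Merge [6] + [1] -> [1, 6]
  Merge [-9, 24] + [1, 6] -> [-9, 1, 6, 24]
  Merge [2, 7, 11, 26] + [-9, 1, 6, 24] -> [-9, 1, 2, 6, 7, 11, 24, 26]


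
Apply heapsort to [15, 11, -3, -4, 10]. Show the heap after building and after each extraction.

Build heap: [15, 11, -3, -4, 10]
Extract 15: [11, 10, -3, -4, 15]
Extract 11: [10, -4, -3, 11, 15]
Extract 10: [-3, -4, 10, 11, 15]
Extract -3: [-4, -3, 10, 11, 15]


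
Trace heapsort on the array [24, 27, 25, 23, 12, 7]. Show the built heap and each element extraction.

Build heap: [27, 24, 25, 23, 12, 7]
Extract 27: [25, 24, 7, 23, 12, 27]
Extract 25: [24, 23, 7, 12, 25, 27]
Extract 24: [23, 12, 7, 24, 25, 27]
Extract 23: [12, 7, 23, 24, 25, 27]
Extract 12: [7, 12, 23, 24, 25, 27]


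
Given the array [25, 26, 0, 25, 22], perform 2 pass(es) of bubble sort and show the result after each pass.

After pass 1: [25, 0, 25, 22, 26] (3 swaps)
After pass 2: [0, 25, 22, 25, 26] (2 swaps)
Total swaps: 5


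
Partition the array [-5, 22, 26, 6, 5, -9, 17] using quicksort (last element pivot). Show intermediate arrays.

Partition 1: pivot=17 at index 4 -> [-5, 6, 5, -9, 17, 22, 26]
Partition 2: pivot=-9 at index 0 -> [-9, 6, 5, -5, 17, 22, 26]
Partition 3: pivot=-5 at index 1 -> [-9, -5, 5, 6, 17, 22, 26]
Partition 4: pivot=6 at index 3 -> [-9, -5, 5, 6, 17, 22, 26]
Partition 5: pivot=26 at index 6 -> [-9, -5, 5, 6, 17, 22, 26]


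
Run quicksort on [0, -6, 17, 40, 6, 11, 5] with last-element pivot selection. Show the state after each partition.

Partition 1: pivot=5 at index 2 -> [0, -6, 5, 40, 6, 11, 17]
Partition 2: pivot=-6 at index 0 -> [-6, 0, 5, 40, 6, 11, 17]
Partition 3: pivot=17 at index 5 -> [-6, 0, 5, 6, 11, 17, 40]
Partition 4: pivot=11 at index 4 -> [-6, 0, 5, 6, 11, 17, 40]


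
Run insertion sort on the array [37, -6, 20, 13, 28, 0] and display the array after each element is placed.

First element 37 is already 'sorted'
Insert -6: shifted 1 elements -> [-6, 37, 20, 13, 28, 0]
Insert 20: shifted 1 elements -> [-6, 20, 37, 13, 28, 0]
Insert 13: shifted 2 elements -> [-6, 13, 20, 37, 28, 0]
Insert 28: shifted 1 elements -> [-6, 13, 20, 28, 37, 0]
Insert 0: shifted 4 elements -> [-6, 0, 13, 20, 28, 37]


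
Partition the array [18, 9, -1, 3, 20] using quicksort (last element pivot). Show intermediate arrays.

Partition 1: pivot=20 at index 4 -> [18, 9, -1, 3, 20]
Partition 2: pivot=3 at index 1 -> [-1, 3, 18, 9, 20]
Partition 3: pivot=9 at index 2 -> [-1, 3, 9, 18, 20]


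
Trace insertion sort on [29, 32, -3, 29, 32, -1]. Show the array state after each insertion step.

First element 29 is already 'sorted'
Insert 32: shifted 0 elements -> [29, 32, -3, 29, 32, -1]
Insert -3: shifted 2 elements -> [-3, 29, 32, 29, 32, -1]
Insert 29: shifted 1 elements -> [-3, 29, 29, 32, 32, -1]
Insert 32: shifted 0 elements -> [-3, 29, 29, 32, 32, -1]
Insert -1: shifted 4 elements -> [-3, -1, 29, 29, 32, 32]


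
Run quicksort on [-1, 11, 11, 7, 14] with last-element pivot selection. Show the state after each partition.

Partition 1: pivot=14 at index 4 -> [-1, 11, 11, 7, 14]
Partition 2: pivot=7 at index 1 -> [-1, 7, 11, 11, 14]
Partition 3: pivot=11 at index 3 -> [-1, 7, 11, 11, 14]


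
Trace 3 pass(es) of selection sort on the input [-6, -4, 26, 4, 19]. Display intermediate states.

Pass 1: Select minimum -6 at index 0, swap -> [-6, -4, 26, 4, 19]
Pass 2: Select minimum -4 at index 1, swap -> [-6, -4, 26, 4, 19]
Pass 3: Select minimum 4 at index 3, swap -> [-6, -4, 4, 26, 19]


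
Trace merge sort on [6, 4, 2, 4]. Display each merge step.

Divide and conquer:
  Merge [6] + [4] -> [4, 6]
  Merge [2] + [4] -> [2, 4]
  Merge [4, 6] + [2, 4] -> [2, 4, 4, 6]


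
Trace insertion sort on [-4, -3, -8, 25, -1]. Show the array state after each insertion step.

First element -4 is already 'sorted'
Insert -3: shifted 0 elements -> [-4, -3, -8, 25, -1]
Insert -8: shifted 2 elements -> [-8, -4, -3, 25, -1]
Insert 25: shifted 0 elements -> [-8, -4, -3, 25, -1]
Insert -1: shifted 1 elements -> [-8, -4, -3, -1, 25]


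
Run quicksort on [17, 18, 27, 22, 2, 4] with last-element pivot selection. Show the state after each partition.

Partition 1: pivot=4 at index 1 -> [2, 4, 27, 22, 17, 18]
Partition 2: pivot=18 at index 3 -> [2, 4, 17, 18, 27, 22]
Partition 3: pivot=22 at index 4 -> [2, 4, 17, 18, 22, 27]


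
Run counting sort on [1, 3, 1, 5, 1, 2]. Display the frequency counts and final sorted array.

Count array: [0, 3, 1, 1, 0, 1]
(count[i] = number of elements equal to i)
Cumulative count: [0, 3, 4, 5, 5, 6]
Sorted: [1, 1, 1, 2, 3, 5]


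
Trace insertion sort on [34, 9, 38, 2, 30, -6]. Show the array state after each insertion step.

First element 34 is already 'sorted'
Insert 9: shifted 1 elements -> [9, 34, 38, 2, 30, -6]
Insert 38: shifted 0 elements -> [9, 34, 38, 2, 30, -6]
Insert 2: shifted 3 elements -> [2, 9, 34, 38, 30, -6]
Insert 30: shifted 2 elements -> [2, 9, 30, 34, 38, -6]
Insert -6: shifted 5 elements -> [-6, 2, 9, 30, 34, 38]


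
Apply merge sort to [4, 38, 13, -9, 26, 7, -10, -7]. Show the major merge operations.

Divide and conquer:
  Merge [4] + [38] -> [4, 38]
  Merge [13] + [-9] -> [-9, 13]
  Merge [4, 38] + [-9, 13] -> [-9, 4, 13, 38]
  Merge [26] + [7] -> [7, 26]
  Merge [-10] + [-7] -> [-10, -7]
  Merge [7, 26] + [-10, -7] -> [-10, -7, 7, 26]
  Merge [-9, 4, 13, 38] + [-10, -7, 7, 26] -> [-10, -9, -7, 4, 7, 13, 26, 38]


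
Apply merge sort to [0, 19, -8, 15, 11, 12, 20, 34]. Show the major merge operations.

Divide and conquer:
  Merge [0] + [19] -> [0, 19]
  Merge [-8] + [15] -> [-8, 15]
  Merge [0, 19] + [-8, 15] -> [-8, 0, 15, 19]
  Merge [11] + [12] -> [11, 12]
  Merge [20] + [34] -> [20, 34]
  Merge [11, 12] + [20, 34] -> [11, 12, 20, 34]
  Merge [-8, 0, 15, 19] + [11, 12, 20, 34] -> [-8, 0, 11, 12, 15, 19, 20, 34]


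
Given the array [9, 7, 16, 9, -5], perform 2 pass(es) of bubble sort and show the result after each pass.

After pass 1: [7, 9, 9, -5, 16] (3 swaps)
After pass 2: [7, 9, -5, 9, 16] (1 swaps)
Total swaps: 4


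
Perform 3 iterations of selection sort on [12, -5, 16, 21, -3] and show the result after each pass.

Pass 1: Select minimum -5 at index 1, swap -> [-5, 12, 16, 21, -3]
Pass 2: Select minimum -3 at index 4, swap -> [-5, -3, 16, 21, 12]
Pass 3: Select minimum 12 at index 4, swap -> [-5, -3, 12, 21, 16]


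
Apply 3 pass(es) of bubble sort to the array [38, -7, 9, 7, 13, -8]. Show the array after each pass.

After pass 1: [-7, 9, 7, 13, -8, 38] (5 swaps)
After pass 2: [-7, 7, 9, -8, 13, 38] (2 swaps)
After pass 3: [-7, 7, -8, 9, 13, 38] (1 swaps)
Total swaps: 8


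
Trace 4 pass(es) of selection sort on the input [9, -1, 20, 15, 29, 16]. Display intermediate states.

Pass 1: Select minimum -1 at index 1, swap -> [-1, 9, 20, 15, 29, 16]
Pass 2: Select minimum 9 at index 1, swap -> [-1, 9, 20, 15, 29, 16]
Pass 3: Select minimum 15 at index 3, swap -> [-1, 9, 15, 20, 29, 16]
Pass 4: Select minimum 16 at index 5, swap -> [-1, 9, 15, 16, 29, 20]


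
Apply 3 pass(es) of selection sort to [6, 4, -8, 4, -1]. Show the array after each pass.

Pass 1: Select minimum -8 at index 2, swap -> [-8, 4, 6, 4, -1]
Pass 2: Select minimum -1 at index 4, swap -> [-8, -1, 6, 4, 4]
Pass 3: Select minimum 4 at index 3, swap -> [-8, -1, 4, 6, 4]


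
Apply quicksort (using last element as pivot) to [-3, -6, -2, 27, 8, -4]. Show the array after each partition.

Partition 1: pivot=-4 at index 1 -> [-6, -4, -2, 27, 8, -3]
Partition 2: pivot=-3 at index 2 -> [-6, -4, -3, 27, 8, -2]
Partition 3: pivot=-2 at index 3 -> [-6, -4, -3, -2, 8, 27]
Partition 4: pivot=27 at index 5 -> [-6, -4, -3, -2, 8, 27]


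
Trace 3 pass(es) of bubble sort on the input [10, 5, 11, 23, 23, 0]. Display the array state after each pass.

After pass 1: [5, 10, 11, 23, 0, 23] (2 swaps)
After pass 2: [5, 10, 11, 0, 23, 23] (1 swaps)
After pass 3: [5, 10, 0, 11, 23, 23] (1 swaps)
Total swaps: 4


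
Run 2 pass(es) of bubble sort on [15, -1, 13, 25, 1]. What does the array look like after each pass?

After pass 1: [-1, 13, 15, 1, 25] (3 swaps)
After pass 2: [-1, 13, 1, 15, 25] (1 swaps)
Total swaps: 4


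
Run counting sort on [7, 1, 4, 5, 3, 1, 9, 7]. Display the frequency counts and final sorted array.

Count array: [0, 2, 0, 1, 1, 1, 0, 2, 0, 1]
(count[i] = number of elements equal to i)
Cumulative count: [0, 2, 2, 3, 4, 5, 5, 7, 7, 8]
Sorted: [1, 1, 3, 4, 5, 7, 7, 9]


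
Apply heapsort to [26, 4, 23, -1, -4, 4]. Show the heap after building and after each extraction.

Build heap: [26, 4, 23, -1, -4, 4]
Extract 26: [23, 4, 4, -1, -4, 26]
Extract 23: [4, -1, 4, -4, 23, 26]
Extract 4: [4, -1, -4, 4, 23, 26]
Extract 4: [-1, -4, 4, 4, 23, 26]
Extract -1: [-4, -1, 4, 4, 23, 26]


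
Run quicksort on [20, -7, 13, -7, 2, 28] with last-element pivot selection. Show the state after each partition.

Partition 1: pivot=28 at index 5 -> [20, -7, 13, -7, 2, 28]
Partition 2: pivot=2 at index 2 -> [-7, -7, 2, 20, 13, 28]
Partition 3: pivot=-7 at index 1 -> [-7, -7, 2, 20, 13, 28]
Partition 4: pivot=13 at index 3 -> [-7, -7, 2, 13, 20, 28]


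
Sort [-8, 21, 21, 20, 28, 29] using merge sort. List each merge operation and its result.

Divide and conquer:
  Merge [21] + [21] -> [21, 21]
  Merge [-8] + [21, 21] -> [-8, 21, 21]
  Merge [28] + [29] -> [28, 29]
  Merge [20] + [28, 29] -> [20, 28, 29]
  Merge [-8, 21, 21] + [20, 28, 29] -> [-8, 20, 21, 21, 28, 29]


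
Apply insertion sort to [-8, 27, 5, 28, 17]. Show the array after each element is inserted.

First element -8 is already 'sorted'
Insert 27: shifted 0 elements -> [-8, 27, 5, 28, 17]
Insert 5: shifted 1 elements -> [-8, 5, 27, 28, 17]
Insert 28: shifted 0 elements -> [-8, 5, 27, 28, 17]
Insert 17: shifted 2 elements -> [-8, 5, 17, 27, 28]


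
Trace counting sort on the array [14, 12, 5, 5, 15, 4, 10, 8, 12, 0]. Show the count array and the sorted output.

Count array: [1, 0, 0, 0, 1, 2, 0, 0, 1, 0, 1, 0, 2, 0, 1, 1]
(count[i] = number of elements equal to i)
Cumulative count: [1, 1, 1, 1, 2, 4, 4, 4, 5, 5, 6, 6, 8, 8, 9, 10]
Sorted: [0, 4, 5, 5, 8, 10, 12, 12, 14, 15]


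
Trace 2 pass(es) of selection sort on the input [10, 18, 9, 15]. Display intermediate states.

Pass 1: Select minimum 9 at index 2, swap -> [9, 18, 10, 15]
Pass 2: Select minimum 10 at index 2, swap -> [9, 10, 18, 15]


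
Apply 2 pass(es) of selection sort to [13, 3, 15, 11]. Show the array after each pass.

Pass 1: Select minimum 3 at index 1, swap -> [3, 13, 15, 11]
Pass 2: Select minimum 11 at index 3, swap -> [3, 11, 15, 13]


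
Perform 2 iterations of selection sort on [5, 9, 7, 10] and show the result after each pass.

Pass 1: Select minimum 5 at index 0, swap -> [5, 9, 7, 10]
Pass 2: Select minimum 7 at index 2, swap -> [5, 7, 9, 10]


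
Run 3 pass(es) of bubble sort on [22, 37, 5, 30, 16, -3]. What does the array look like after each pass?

After pass 1: [22, 5, 30, 16, -3, 37] (4 swaps)
After pass 2: [5, 22, 16, -3, 30, 37] (3 swaps)
After pass 3: [5, 16, -3, 22, 30, 37] (2 swaps)
Total swaps: 9


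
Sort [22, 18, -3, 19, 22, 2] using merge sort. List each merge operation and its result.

Divide and conquer:
  Merge [18] + [-3] -> [-3, 18]
  Merge [22] + [-3, 18] -> [-3, 18, 22]
  Merge [22] + [2] -> [2, 22]
  Merge [19] + [2, 22] -> [2, 19, 22]
  Merge [-3, 18, 22] + [2, 19, 22] -> [-3, 2, 18, 19, 22, 22]


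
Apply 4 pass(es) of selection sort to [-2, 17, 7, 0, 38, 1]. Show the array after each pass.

Pass 1: Select minimum -2 at index 0, swap -> [-2, 17, 7, 0, 38, 1]
Pass 2: Select minimum 0 at index 3, swap -> [-2, 0, 7, 17, 38, 1]
Pass 3: Select minimum 1 at index 5, swap -> [-2, 0, 1, 17, 38, 7]
Pass 4: Select minimum 7 at index 5, swap -> [-2, 0, 1, 7, 38, 17]


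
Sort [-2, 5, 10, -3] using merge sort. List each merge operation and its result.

Divide and conquer:
  Merge [-2] + [5] -> [-2, 5]
  Merge [10] + [-3] -> [-3, 10]
  Merge [-2, 5] + [-3, 10] -> [-3, -2, 5, 10]


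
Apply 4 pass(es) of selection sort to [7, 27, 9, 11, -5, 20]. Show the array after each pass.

Pass 1: Select minimum -5 at index 4, swap -> [-5, 27, 9, 11, 7, 20]
Pass 2: Select minimum 7 at index 4, swap -> [-5, 7, 9, 11, 27, 20]
Pass 3: Select minimum 9 at index 2, swap -> [-5, 7, 9, 11, 27, 20]
Pass 4: Select minimum 11 at index 3, swap -> [-5, 7, 9, 11, 27, 20]


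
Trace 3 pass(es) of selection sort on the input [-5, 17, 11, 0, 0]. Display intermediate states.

Pass 1: Select minimum -5 at index 0, swap -> [-5, 17, 11, 0, 0]
Pass 2: Select minimum 0 at index 3, swap -> [-5, 0, 11, 17, 0]
Pass 3: Select minimum 0 at index 4, swap -> [-5, 0, 0, 17, 11]


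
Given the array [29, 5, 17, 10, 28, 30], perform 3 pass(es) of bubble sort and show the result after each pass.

After pass 1: [5, 17, 10, 28, 29, 30] (4 swaps)
After pass 2: [5, 10, 17, 28, 29, 30] (1 swaps)
After pass 3: [5, 10, 17, 28, 29, 30] (0 swaps)
Total swaps: 5


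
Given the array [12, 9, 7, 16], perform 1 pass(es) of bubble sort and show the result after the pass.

After pass 1: [9, 7, 12, 16] (2 swaps)
Total swaps: 2


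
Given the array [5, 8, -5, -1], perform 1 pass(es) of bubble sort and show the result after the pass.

After pass 1: [5, -5, -1, 8] (2 swaps)
Total swaps: 2


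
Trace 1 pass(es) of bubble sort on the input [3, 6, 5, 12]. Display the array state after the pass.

After pass 1: [3, 5, 6, 12] (1 swaps)
Total swaps: 1


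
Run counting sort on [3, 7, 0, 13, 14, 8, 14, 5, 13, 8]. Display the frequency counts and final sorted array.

Count array: [1, 0, 0, 1, 0, 1, 0, 1, 2, 0, 0, 0, 0, 2, 2]
(count[i] = number of elements equal to i)
Cumulative count: [1, 1, 1, 2, 2, 3, 3, 4, 6, 6, 6, 6, 6, 8, 10]
Sorted: [0, 3, 5, 7, 8, 8, 13, 13, 14, 14]


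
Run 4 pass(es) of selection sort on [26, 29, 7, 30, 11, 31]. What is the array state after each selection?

Pass 1: Select minimum 7 at index 2, swap -> [7, 29, 26, 30, 11, 31]
Pass 2: Select minimum 11 at index 4, swap -> [7, 11, 26, 30, 29, 31]
Pass 3: Select minimum 26 at index 2, swap -> [7, 11, 26, 30, 29, 31]
Pass 4: Select minimum 29 at index 4, swap -> [7, 11, 26, 29, 30, 31]


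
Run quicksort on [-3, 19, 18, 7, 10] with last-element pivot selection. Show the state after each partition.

Partition 1: pivot=10 at index 2 -> [-3, 7, 10, 19, 18]
Partition 2: pivot=7 at index 1 -> [-3, 7, 10, 19, 18]
Partition 3: pivot=18 at index 3 -> [-3, 7, 10, 18, 19]


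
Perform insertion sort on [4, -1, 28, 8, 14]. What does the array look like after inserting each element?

First element 4 is already 'sorted'
Insert -1: shifted 1 elements -> [-1, 4, 28, 8, 14]
Insert 28: shifted 0 elements -> [-1, 4, 28, 8, 14]
Insert 8: shifted 1 elements -> [-1, 4, 8, 28, 14]
Insert 14: shifted 1 elements -> [-1, 4, 8, 14, 28]


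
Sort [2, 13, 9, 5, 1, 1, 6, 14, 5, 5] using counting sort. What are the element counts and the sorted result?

Count array: [0, 2, 1, 0, 0, 3, 1, 0, 0, 1, 0, 0, 0, 1, 1]
(count[i] = number of elements equal to i)
Cumulative count: [0, 2, 3, 3, 3, 6, 7, 7, 7, 8, 8, 8, 8, 9, 10]
Sorted: [1, 1, 2, 5, 5, 5, 6, 9, 13, 14]


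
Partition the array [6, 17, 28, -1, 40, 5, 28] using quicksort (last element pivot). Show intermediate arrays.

Partition 1: pivot=28 at index 5 -> [6, 17, 28, -1, 5, 28, 40]
Partition 2: pivot=5 at index 1 -> [-1, 5, 28, 6, 17, 28, 40]
Partition 3: pivot=17 at index 3 -> [-1, 5, 6, 17, 28, 28, 40]


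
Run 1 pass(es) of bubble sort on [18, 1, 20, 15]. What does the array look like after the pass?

After pass 1: [1, 18, 15, 20] (2 swaps)
Total swaps: 2


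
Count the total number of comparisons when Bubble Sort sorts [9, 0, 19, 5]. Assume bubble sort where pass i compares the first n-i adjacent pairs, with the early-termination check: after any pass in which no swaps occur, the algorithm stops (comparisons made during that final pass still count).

Pass 1: compare adjacent pairs (0,1)..(2,3) = 3 comparison(s), 2 swap(s) -> [0, 9, 5, 19]
Pass 2: compare adjacent pairs (0,1)..(1,2) = 2 comparison(s), 1 swap(s) -> [0, 5, 9, 19]
Pass 3: compare adjacent pairs (0,1)..(0,1) = 1 comparison(s), 0 swap(s) -> [0, 5, 9, 19]
No swaps in this pass, so bubble sort stops here.
Total comparisons: 3 + 2 + 1 = 6


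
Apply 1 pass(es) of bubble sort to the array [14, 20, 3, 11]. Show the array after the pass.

After pass 1: [14, 3, 11, 20] (2 swaps)
Total swaps: 2


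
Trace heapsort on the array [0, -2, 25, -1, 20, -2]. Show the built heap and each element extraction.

Build heap: [25, 20, 0, -1, -2, -2]
Extract 25: [20, -1, 0, -2, -2, 25]
Extract 20: [0, -1, -2, -2, 20, 25]
Extract 0: [-1, -2, -2, 0, 20, 25]
Extract -1: [-2, -2, -1, 0, 20, 25]
Extract -2: [-2, -2, -1, 0, 20, 25]


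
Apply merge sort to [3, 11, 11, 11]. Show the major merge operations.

Divide and conquer:
  Merge [3] + [11] -> [3, 11]
  Merge [11] + [11] -> [11, 11]
  Merge [3, 11] + [11, 11] -> [3, 11, 11, 11]


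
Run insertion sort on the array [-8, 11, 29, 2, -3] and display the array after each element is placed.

First element -8 is already 'sorted'
Insert 11: shifted 0 elements -> [-8, 11, 29, 2, -3]
Insert 29: shifted 0 elements -> [-8, 11, 29, 2, -3]
Insert 2: shifted 2 elements -> [-8, 2, 11, 29, -3]
Insert -3: shifted 3 elements -> [-8, -3, 2, 11, 29]


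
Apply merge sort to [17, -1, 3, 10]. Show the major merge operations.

Divide and conquer:
  Merge [17] + [-1] -> [-1, 17]
  Merge [3] + [10] -> [3, 10]
  Merge [-1, 17] + [3, 10] -> [-1, 3, 10, 17]


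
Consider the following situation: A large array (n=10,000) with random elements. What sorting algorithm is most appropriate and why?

Best choice: Quicksort or Mergesort
Reason: Both have O(n log n) average case; quicksort has lower constant factors


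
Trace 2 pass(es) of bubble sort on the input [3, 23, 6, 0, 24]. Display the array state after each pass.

After pass 1: [3, 6, 0, 23, 24] (2 swaps)
After pass 2: [3, 0, 6, 23, 24] (1 swaps)
Total swaps: 3


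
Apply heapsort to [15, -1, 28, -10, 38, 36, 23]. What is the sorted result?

Build heap: [38, 15, 36, -10, -1, 28, 23]
Extract 38: [36, 15, 28, -10, -1, 23, 38]
Extract 36: [28, 15, 23, -10, -1, 36, 38]
Extract 28: [23, 15, -1, -10, 28, 36, 38]
Extract 23: [15, -10, -1, 23, 28, 36, 38]
Extract 15: [-1, -10, 15, 23, 28, 36, 38]
Extract -1: [-10, -1, 15, 23, 28, 36, 38]


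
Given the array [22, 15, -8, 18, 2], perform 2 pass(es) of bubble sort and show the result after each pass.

After pass 1: [15, -8, 18, 2, 22] (4 swaps)
After pass 2: [-8, 15, 2, 18, 22] (2 swaps)
Total swaps: 6


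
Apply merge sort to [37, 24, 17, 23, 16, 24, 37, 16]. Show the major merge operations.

Divide and conquer:
  Merge [37] + [24] -> [24, 37]
  Merge [17] + [23] -> [17, 23]
  Merge [24, 37] + [17, 23] -> [17, 23, 24, 37]
  Merge [16] + [24] -> [16, 24]
  Merge [37] + [16] -> [16, 37]
  Merge [16, 24] + [16, 37] -> [16, 16, 24, 37]
  Merge [17, 23, 24, 37] + [16, 16, 24, 37] -> [16, 16, 17, 23, 24, 24, 37, 37]


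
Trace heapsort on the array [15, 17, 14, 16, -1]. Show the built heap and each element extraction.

Build heap: [17, 16, 14, 15, -1]
Extract 17: [16, 15, 14, -1, 17]
Extract 16: [15, -1, 14, 16, 17]
Extract 15: [14, -1, 15, 16, 17]
Extract 14: [-1, 14, 15, 16, 17]


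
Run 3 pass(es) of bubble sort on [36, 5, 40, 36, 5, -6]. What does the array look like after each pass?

After pass 1: [5, 36, 36, 5, -6, 40] (4 swaps)
After pass 2: [5, 36, 5, -6, 36, 40] (2 swaps)
After pass 3: [5, 5, -6, 36, 36, 40] (2 swaps)
Total swaps: 8


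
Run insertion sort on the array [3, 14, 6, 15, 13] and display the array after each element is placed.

First element 3 is already 'sorted'
Insert 14: shifted 0 elements -> [3, 14, 6, 15, 13]
Insert 6: shifted 1 elements -> [3, 6, 14, 15, 13]
Insert 15: shifted 0 elements -> [3, 6, 14, 15, 13]
Insert 13: shifted 2 elements -> [3, 6, 13, 14, 15]


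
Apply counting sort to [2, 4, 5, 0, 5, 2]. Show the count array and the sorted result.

Count array: [1, 0, 2, 0, 1, 2]
(count[i] = number of elements equal to i)
Cumulative count: [1, 1, 3, 3, 4, 6]
Sorted: [0, 2, 2, 4, 5, 5]


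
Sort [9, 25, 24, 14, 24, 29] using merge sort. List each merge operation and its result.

Divide and conquer:
  Merge [25] + [24] -> [24, 25]
  Merge [9] + [24, 25] -> [9, 24, 25]
  Merge [24] + [29] -> [24, 29]
  Merge [14] + [24, 29] -> [14, 24, 29]
  Merge [9, 24, 25] + [14, 24, 29] -> [9, 14, 24, 24, 25, 29]


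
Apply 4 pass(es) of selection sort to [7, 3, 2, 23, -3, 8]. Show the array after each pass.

Pass 1: Select minimum -3 at index 4, swap -> [-3, 3, 2, 23, 7, 8]
Pass 2: Select minimum 2 at index 2, swap -> [-3, 2, 3, 23, 7, 8]
Pass 3: Select minimum 3 at index 2, swap -> [-3, 2, 3, 23, 7, 8]
Pass 4: Select minimum 7 at index 4, swap -> [-3, 2, 3, 7, 23, 8]


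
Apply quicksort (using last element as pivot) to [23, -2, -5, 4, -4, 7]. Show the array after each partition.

Partition 1: pivot=7 at index 4 -> [-2, -5, 4, -4, 7, 23]
Partition 2: pivot=-4 at index 1 -> [-5, -4, 4, -2, 7, 23]
Partition 3: pivot=-2 at index 2 -> [-5, -4, -2, 4, 7, 23]


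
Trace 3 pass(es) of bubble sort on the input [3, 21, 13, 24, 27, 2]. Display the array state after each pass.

After pass 1: [3, 13, 21, 24, 2, 27] (2 swaps)
After pass 2: [3, 13, 21, 2, 24, 27] (1 swaps)
After pass 3: [3, 13, 2, 21, 24, 27] (1 swaps)
Total swaps: 4


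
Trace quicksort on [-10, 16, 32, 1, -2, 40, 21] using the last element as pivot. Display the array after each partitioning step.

Partition 1: pivot=21 at index 4 -> [-10, 16, 1, -2, 21, 40, 32]
Partition 2: pivot=-2 at index 1 -> [-10, -2, 1, 16, 21, 40, 32]
Partition 3: pivot=16 at index 3 -> [-10, -2, 1, 16, 21, 40, 32]
Partition 4: pivot=32 at index 5 -> [-10, -2, 1, 16, 21, 32, 40]


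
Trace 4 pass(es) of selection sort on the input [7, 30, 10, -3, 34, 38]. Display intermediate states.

Pass 1: Select minimum -3 at index 3, swap -> [-3, 30, 10, 7, 34, 38]
Pass 2: Select minimum 7 at index 3, swap -> [-3, 7, 10, 30, 34, 38]
Pass 3: Select minimum 10 at index 2, swap -> [-3, 7, 10, 30, 34, 38]
Pass 4: Select minimum 30 at index 3, swap -> [-3, 7, 10, 30, 34, 38]


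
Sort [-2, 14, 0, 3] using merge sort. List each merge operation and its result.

Divide and conquer:
  Merge [-2] + [14] -> [-2, 14]
  Merge [0] + [3] -> [0, 3]
  Merge [-2, 14] + [0, 3] -> [-2, 0, 3, 14]


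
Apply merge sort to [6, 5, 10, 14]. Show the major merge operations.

Divide and conquer:
  Merge [6] + [5] -> [5, 6]
  Merge [10] + [14] -> [10, 14]
  Merge [5, 6] + [10, 14] -> [5, 6, 10, 14]


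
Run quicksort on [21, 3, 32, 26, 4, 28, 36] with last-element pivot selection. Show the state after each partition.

Partition 1: pivot=36 at index 6 -> [21, 3, 32, 26, 4, 28, 36]
Partition 2: pivot=28 at index 4 -> [21, 3, 26, 4, 28, 32, 36]
Partition 3: pivot=4 at index 1 -> [3, 4, 26, 21, 28, 32, 36]
Partition 4: pivot=21 at index 2 -> [3, 4, 21, 26, 28, 32, 36]


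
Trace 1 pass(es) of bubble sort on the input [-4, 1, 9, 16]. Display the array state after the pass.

After pass 1: [-4, 1, 9, 16] (0 swaps)
Total swaps: 0


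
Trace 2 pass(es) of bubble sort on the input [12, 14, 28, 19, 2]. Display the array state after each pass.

After pass 1: [12, 14, 19, 2, 28] (2 swaps)
After pass 2: [12, 14, 2, 19, 28] (1 swaps)
Total swaps: 3


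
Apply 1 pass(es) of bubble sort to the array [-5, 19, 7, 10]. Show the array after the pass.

After pass 1: [-5, 7, 10, 19] (2 swaps)
Total swaps: 2


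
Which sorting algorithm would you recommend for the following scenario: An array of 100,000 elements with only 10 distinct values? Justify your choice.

Best choice: 3-way quicksort or Counting sort
Reason: 3-way (Dutch national flag) partitioning groups every copy of the pivot together, so with only d=10 distinct keys quicksort finishes in O(n log d) expected time, which is effectively linear; counting sort runs in O(n + k) where k is the size of the key range (not the number of distinct values), so it is linear when the 10 values are integers drawn from a small known range


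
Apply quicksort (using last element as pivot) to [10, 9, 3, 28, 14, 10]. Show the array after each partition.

Partition 1: pivot=10 at index 3 -> [10, 9, 3, 10, 14, 28]
Partition 2: pivot=3 at index 0 -> [3, 9, 10, 10, 14, 28]
Partition 3: pivot=10 at index 2 -> [3, 9, 10, 10, 14, 28]
Partition 4: pivot=28 at index 5 -> [3, 9, 10, 10, 14, 28]


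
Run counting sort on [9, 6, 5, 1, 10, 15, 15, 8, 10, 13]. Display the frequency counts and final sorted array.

Count array: [0, 1, 0, 0, 0, 1, 1, 0, 1, 1, 2, 0, 0, 1, 0, 2]
(count[i] = number of elements equal to i)
Cumulative count: [0, 1, 1, 1, 1, 2, 3, 3, 4, 5, 7, 7, 7, 8, 8, 10]
Sorted: [1, 5, 6, 8, 9, 10, 10, 13, 15, 15]


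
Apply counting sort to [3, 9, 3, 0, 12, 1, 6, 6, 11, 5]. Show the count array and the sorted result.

Count array: [1, 1, 0, 2, 0, 1, 2, 0, 0, 1, 0, 1, 1]
(count[i] = number of elements equal to i)
Cumulative count: [1, 2, 2, 4, 4, 5, 7, 7, 7, 8, 8, 9, 10]
Sorted: [0, 1, 3, 3, 5, 6, 6, 9, 11, 12]


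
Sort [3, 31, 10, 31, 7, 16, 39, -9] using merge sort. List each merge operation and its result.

Divide and conquer:
  Merge [3] + [31] -> [3, 31]
  Merge [10] + [31] -> [10, 31]
  Merge [3, 31] + [10, 31] -> [3, 10, 31, 31]
  Merge [7] + [16] -> [7, 16]
  Merge [39] + [-9] -> [-9, 39]
  Merge [7, 16] + [-9, 39] -> [-9, 7, 16, 39]
  Merge [3, 10, 31, 31] + [-9, 7, 16, 39] -> [-9, 3, 7, 10, 16, 31, 31, 39]


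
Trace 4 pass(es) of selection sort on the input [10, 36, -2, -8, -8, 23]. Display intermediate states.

Pass 1: Select minimum -8 at index 3, swap -> [-8, 36, -2, 10, -8, 23]
Pass 2: Select minimum -8 at index 4, swap -> [-8, -8, -2, 10, 36, 23]
Pass 3: Select minimum -2 at index 2, swap -> [-8, -8, -2, 10, 36, 23]
Pass 4: Select minimum 10 at index 3, swap -> [-8, -8, -2, 10, 36, 23]


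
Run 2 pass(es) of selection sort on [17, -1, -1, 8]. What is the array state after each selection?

Pass 1: Select minimum -1 at index 1, swap -> [-1, 17, -1, 8]
Pass 2: Select minimum -1 at index 2, swap -> [-1, -1, 17, 8]


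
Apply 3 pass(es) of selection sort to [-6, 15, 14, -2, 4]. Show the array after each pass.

Pass 1: Select minimum -6 at index 0, swap -> [-6, 15, 14, -2, 4]
Pass 2: Select minimum -2 at index 3, swap -> [-6, -2, 14, 15, 4]
Pass 3: Select minimum 4 at index 4, swap -> [-6, -2, 4, 15, 14]


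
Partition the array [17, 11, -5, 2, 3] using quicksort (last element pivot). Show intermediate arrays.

Partition 1: pivot=3 at index 2 -> [-5, 2, 3, 11, 17]
Partition 2: pivot=2 at index 1 -> [-5, 2, 3, 11, 17]
Partition 3: pivot=17 at index 4 -> [-5, 2, 3, 11, 17]


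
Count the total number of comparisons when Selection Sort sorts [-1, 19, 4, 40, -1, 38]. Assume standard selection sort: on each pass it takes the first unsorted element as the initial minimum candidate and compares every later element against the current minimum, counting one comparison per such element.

Pass 1: scan indices 1..5 for the minimum = 5 comparison(s); min is -1, place at index 0 -> [-1, 19, 4, 40, -1, 38]
Pass 2: scan indices 2..5 for the minimum = 4 comparison(s); min is -1, place at index 1 -> [-1, -1, 4, 40, 19, 38]
Pass 3: scan indices 3..5 for the minimum = 3 comparison(s); min is 4, place at index 2 -> [-1, -1, 4, 40, 19, 38]
Pass 4: scan indices 4..5 for the minimum = 2 comparison(s); min is 19, place at index 3 -> [-1, -1, 4, 19, 40, 38]
Pass 5: scan indices 5..5 for the minimum = 1 comparison(s); min is 38, place at index 4 -> [-1, -1, 4, 19, 38, 40]
Selection sort always scans the whole unsorted suffix, so the count is (n-1) + (n-2) + ... + 1 = n(n-1)/2 = 6*5/2 = 15 regardless of the input order.
Total comparisons: 5 + 4 + 3 + 2 + 1 = 15


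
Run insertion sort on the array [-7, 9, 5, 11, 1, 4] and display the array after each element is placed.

First element -7 is already 'sorted'
Insert 9: shifted 0 elements -> [-7, 9, 5, 11, 1, 4]
Insert 5: shifted 1 elements -> [-7, 5, 9, 11, 1, 4]
Insert 11: shifted 0 elements -> [-7, 5, 9, 11, 1, 4]
Insert 1: shifted 3 elements -> [-7, 1, 5, 9, 11, 4]
Insert 4: shifted 3 elements -> [-7, 1, 4, 5, 9, 11]


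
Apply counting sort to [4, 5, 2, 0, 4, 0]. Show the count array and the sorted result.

Count array: [2, 0, 1, 0, 2, 1]
(count[i] = number of elements equal to i)
Cumulative count: [2, 2, 3, 3, 5, 6]
Sorted: [0, 0, 2, 4, 4, 5]


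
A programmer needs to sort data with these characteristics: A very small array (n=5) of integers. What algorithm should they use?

Best choice: Insertion sort
Reason: For tiny inputs the O(n^2) overhead is negligible and insertion sort has minimal constant factors


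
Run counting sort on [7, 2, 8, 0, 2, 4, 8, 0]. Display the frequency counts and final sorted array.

Count array: [2, 0, 2, 0, 1, 0, 0, 1, 2]
(count[i] = number of elements equal to i)
Cumulative count: [2, 2, 4, 4, 5, 5, 5, 6, 8]
Sorted: [0, 0, 2, 2, 4, 7, 8, 8]


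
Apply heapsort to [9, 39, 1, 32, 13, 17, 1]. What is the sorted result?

Build heap: [39, 32, 17, 9, 13, 1, 1]
Extract 39: [32, 13, 17, 9, 1, 1, 39]
Extract 32: [17, 13, 1, 9, 1, 32, 39]
Extract 17: [13, 9, 1, 1, 17, 32, 39]
Extract 13: [9, 1, 1, 13, 17, 32, 39]
Extract 9: [1, 1, 9, 13, 17, 32, 39]
Extract 1: [1, 1, 9, 13, 17, 32, 39]


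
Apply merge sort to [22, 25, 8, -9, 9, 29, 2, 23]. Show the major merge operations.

Divide and conquer:
  Merge [22] + [25] -> [22, 25]
  Merge [8] + [-9] -> [-9, 8]
  Merge [22, 25] + [-9, 8] -> [-9, 8, 22, 25]
  Merge [9] + [29] -> [9, 29]
  Merge [2] + [23] -> [2, 23]
  Merge [9, 29] + [2, 23] -> [2, 9, 23, 29]
  Merge [-9, 8, 22, 25] + [2, 9, 23, 29] -> [-9, 2, 8, 9, 22, 23, 25, 29]


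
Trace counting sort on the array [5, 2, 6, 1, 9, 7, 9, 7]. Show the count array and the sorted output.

Count array: [0, 1, 1, 0, 0, 1, 1, 2, 0, 2]
(count[i] = number of elements equal to i)
Cumulative count: [0, 1, 2, 2, 2, 3, 4, 6, 6, 8]
Sorted: [1, 2, 5, 6, 7, 7, 9, 9]


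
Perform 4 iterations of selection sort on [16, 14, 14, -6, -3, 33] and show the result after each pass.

Pass 1: Select minimum -6 at index 3, swap -> [-6, 14, 14, 16, -3, 33]
Pass 2: Select minimum -3 at index 4, swap -> [-6, -3, 14, 16, 14, 33]
Pass 3: Select minimum 14 at index 2, swap -> [-6, -3, 14, 16, 14, 33]
Pass 4: Select minimum 14 at index 4, swap -> [-6, -3, 14, 14, 16, 33]


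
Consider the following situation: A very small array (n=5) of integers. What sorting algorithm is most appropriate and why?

Best choice: Insertion sort
Reason: For tiny inputs the O(n^2) overhead is negligible and insertion sort has minimal constant factors


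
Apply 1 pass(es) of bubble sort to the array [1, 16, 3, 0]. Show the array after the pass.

After pass 1: [1, 3, 0, 16] (2 swaps)
Total swaps: 2


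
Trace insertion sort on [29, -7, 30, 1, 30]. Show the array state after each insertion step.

First element 29 is already 'sorted'
Insert -7: shifted 1 elements -> [-7, 29, 30, 1, 30]
Insert 30: shifted 0 elements -> [-7, 29, 30, 1, 30]
Insert 1: shifted 2 elements -> [-7, 1, 29, 30, 30]
Insert 30: shifted 0 elements -> [-7, 1, 29, 30, 30]


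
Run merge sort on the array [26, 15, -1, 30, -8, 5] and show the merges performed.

Divide and conquer:
  Merge [15] + [-1] -> [-1, 15]
  Merge [26] + [-1, 15] -> [-1, 15, 26]
  Merge [-8] + [5] -> [-8, 5]
  Merge [30] + [-8, 5] -> [-8, 5, 30]
  Merge [-1, 15, 26] + [-8, 5, 30] -> [-8, -1, 5, 15, 26, 30]


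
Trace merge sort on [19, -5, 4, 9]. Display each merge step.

Divide and conquer:
  Merge [19] + [-5] -> [-5, 19]
  Merge [4] + [9] -> [4, 9]
  Merge [-5, 19] + [4, 9] -> [-5, 4, 9, 19]


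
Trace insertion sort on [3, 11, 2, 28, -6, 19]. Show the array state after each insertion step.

First element 3 is already 'sorted'
Insert 11: shifted 0 elements -> [3, 11, 2, 28, -6, 19]
Insert 2: shifted 2 elements -> [2, 3, 11, 28, -6, 19]
Insert 28: shifted 0 elements -> [2, 3, 11, 28, -6, 19]
Insert -6: shifted 4 elements -> [-6, 2, 3, 11, 28, 19]
Insert 19: shifted 1 elements -> [-6, 2, 3, 11, 19, 28]
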